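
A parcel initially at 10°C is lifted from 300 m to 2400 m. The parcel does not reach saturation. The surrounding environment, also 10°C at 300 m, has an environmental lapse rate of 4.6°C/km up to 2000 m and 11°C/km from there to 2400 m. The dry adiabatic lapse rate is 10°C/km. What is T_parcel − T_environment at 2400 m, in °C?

Parcel:
  300 → 2400 m (dry, 10°C/km): ΔT = -10 × 2.1 = -21°C → T = -11°C
Environment:
  300 → 2000 m (environment, lower layer, 4.6°C/km): ΔT = -4.6 × 1.7 = -7.82°C → T = 2.18°C
  2000 → 2400 m (environment, upper layer, 11°C/km): ΔT = -11 × 0.4 = -4.4°C → T = -2.22°C
T_parcel − T_env = -11 − (-2.22) = -8.78°C

-8.78°C (parcel cooler than environment)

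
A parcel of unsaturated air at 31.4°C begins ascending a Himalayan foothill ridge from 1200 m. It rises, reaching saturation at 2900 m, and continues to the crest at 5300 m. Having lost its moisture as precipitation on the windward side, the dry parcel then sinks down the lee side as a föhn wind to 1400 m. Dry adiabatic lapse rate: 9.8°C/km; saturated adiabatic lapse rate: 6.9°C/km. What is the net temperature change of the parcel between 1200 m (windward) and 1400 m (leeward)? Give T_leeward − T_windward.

+5°C

1200–2900 m, dry: Δz = 1.7 km ⇒ ΔT = -16.66°C; T = 14.74°C
2900–5300 m, saturated: Δz = 2.4 km ⇒ ΔT = -16.56°C; T = -1.82°C
5300–1400 m, dry descent: Δz = 3.9 km ⇒ ΔT = +38.22°C; T = 36.4°C
Net change vs windward start: 36.4 − 31.4 = +5°C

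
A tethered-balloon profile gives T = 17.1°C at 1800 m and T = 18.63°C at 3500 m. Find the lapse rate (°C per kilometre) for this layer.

-0.9°C/km

Γ = −ΔT/Δz = (17.1 − 18.63) / (3500 − 1800) m
  = -1.53°C / 1.7 km = -0.9°C/km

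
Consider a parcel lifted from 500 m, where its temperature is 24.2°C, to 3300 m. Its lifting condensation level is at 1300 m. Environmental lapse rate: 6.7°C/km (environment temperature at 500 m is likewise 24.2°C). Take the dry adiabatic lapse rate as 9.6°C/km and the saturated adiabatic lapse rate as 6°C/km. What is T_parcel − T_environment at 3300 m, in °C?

Parcel:
  From 500 m to 1300 m (dry): cools by 9.6 × 0.8 = 7.68°C, giving 16.52°C.
  From 1300 m to 3300 m (saturated): cools by 6 × 2 = 12°C, giving 4.52°C.
Environment:
  From 500 m to 3300 m (environment): cools by 6.7 × 2.8 = 18.76°C, giving 5.44°C.
T_parcel − T_env = 4.52 − 5.44 = -0.92°C

-0.92°C (parcel cooler than environment)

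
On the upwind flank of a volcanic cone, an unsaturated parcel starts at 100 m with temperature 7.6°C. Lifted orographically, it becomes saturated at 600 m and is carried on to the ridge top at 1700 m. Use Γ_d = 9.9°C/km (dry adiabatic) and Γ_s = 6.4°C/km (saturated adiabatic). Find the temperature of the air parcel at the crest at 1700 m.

-4.39°C

100 → 600 m (dry, 9.9°C/km): ΔT = -9.9 × 0.5 = -4.95°C → T = 2.65°C
600 → 1700 m (saturated, 6.4°C/km): ΔT = -6.4 × 1.1 = -7.04°C → T = -4.39°C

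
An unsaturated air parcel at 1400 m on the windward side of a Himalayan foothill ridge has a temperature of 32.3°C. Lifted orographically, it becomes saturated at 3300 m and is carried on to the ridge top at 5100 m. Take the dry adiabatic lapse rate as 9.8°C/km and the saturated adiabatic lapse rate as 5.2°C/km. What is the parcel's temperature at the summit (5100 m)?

1400–3300 m, dry: Δz = 1.9 km ⇒ ΔT = -18.62°C; T = 13.68°C
3300–5100 m, saturated: Δz = 1.8 km ⇒ ΔT = -9.36°C; T = 4.32°C

4.32°C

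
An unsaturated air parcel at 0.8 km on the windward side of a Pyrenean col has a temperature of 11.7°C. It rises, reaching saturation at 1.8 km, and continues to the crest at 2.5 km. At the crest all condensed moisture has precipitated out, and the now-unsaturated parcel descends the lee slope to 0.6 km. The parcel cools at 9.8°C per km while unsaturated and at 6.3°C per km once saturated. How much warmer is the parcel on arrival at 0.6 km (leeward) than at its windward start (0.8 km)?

+4.41°C

800–1800 m, dry: Δz = 1 km ⇒ ΔT = -9.8°C; T = 1.9°C
1800–2500 m, saturated: Δz = 0.7 km ⇒ ΔT = -4.41°C; T = -2.51°C
2500–600 m, dry descent: Δz = 1.9 km ⇒ ΔT = +18.62°C; T = 16.11°C
Net change vs windward start: 16.11 − 11.7 = +4.41°C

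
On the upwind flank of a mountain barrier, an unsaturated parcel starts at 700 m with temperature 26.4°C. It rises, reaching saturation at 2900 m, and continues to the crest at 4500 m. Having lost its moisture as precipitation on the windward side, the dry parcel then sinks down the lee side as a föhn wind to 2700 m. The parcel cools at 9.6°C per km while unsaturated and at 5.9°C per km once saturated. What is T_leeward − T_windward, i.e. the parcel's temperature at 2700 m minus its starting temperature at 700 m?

700 → 2900 m (dry, 9.6°C/km): ΔT = -9.6 × 2.2 = -21.12°C → T = 5.28°C
2900 → 4500 m (saturated, 5.9°C/km): ΔT = -5.9 × 1.6 = -9.44°C → T = -4.16°C
4500 → 2700 m (dry descent, 9.6°C/km): ΔT = +9.6 × 1.8 = +17.28°C → T = 13.12°C
Net change vs windward start: 13.12 − 26.4 = -13.28°C

-13.28°C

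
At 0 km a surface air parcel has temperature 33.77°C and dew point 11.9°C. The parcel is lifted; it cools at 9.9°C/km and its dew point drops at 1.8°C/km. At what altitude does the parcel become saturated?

T and T_d converge at 9.9 − 1.8 = 8.1°C per km
Height above start = (33.77 − 11.9) / 8.1 = 2.7 km
LCL altitude = 0 m + 2700 m = 2700 m

2.7 km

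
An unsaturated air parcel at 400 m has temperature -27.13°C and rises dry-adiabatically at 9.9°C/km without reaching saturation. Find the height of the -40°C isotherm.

Height above start = (-27.13 − (-40)) / 9.9 = 1.3 km
Altitude = 400 m + 1300 m = 1700 m

1700 m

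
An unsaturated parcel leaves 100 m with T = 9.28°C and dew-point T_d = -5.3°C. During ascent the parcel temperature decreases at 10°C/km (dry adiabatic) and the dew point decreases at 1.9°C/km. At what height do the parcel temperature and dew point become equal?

1900 m

T and T_d converge at 10 − 1.9 = 8.1°C per km
Height above start = (9.28 − (-5.3)) / 8.1 = 1.8 km
LCL altitude = 100 m + 1800 m = 1900 m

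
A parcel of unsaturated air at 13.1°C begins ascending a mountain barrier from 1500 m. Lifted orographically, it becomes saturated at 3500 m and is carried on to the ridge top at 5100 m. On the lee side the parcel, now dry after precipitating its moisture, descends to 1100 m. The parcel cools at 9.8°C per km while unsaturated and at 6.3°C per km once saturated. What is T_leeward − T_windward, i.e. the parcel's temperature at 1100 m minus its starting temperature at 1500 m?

+9.52°C

1500 → 3500 m (dry, 9.8°C/km): ΔT = -9.8 × 2 = -19.6°C → T = -6.5°C
3500 → 5100 m (saturated, 6.3°C/km): ΔT = -6.3 × 1.6 = -10.08°C → T = -16.58°C
5100 → 1100 m (dry descent, 9.8°C/km): ΔT = +9.8 × 4 = +39.2°C → T = 22.62°C
Net change vs windward start: 22.62 − 13.1 = +9.52°C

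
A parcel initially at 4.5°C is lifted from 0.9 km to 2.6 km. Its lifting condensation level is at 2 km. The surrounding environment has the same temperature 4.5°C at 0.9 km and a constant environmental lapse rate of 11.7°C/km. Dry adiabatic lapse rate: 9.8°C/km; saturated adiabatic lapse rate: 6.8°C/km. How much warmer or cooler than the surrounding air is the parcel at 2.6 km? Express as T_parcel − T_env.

Parcel:
  Dry to 2000 m: -9.8 × 1.1 km = -10.78°C, so T = -6.28°C.
  Saturated to 2600 m: -6.8 × 0.6 km = -4.08°C, so T = -10.36°C.
Environment:
  Environment to 2600 m: -11.7 × 1.7 km = -19.89°C, so T = -15.39°C.
T_parcel − T_env = -10.36 − (-15.39) = +5.03°C

+5.03°C (parcel warmer than environment)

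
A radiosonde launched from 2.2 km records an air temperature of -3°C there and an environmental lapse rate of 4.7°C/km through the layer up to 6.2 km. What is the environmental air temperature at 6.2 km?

From 2200 m to 6200 m (environmental): cools by 4.7 × 4 = 18.8°C, giving -21.8°C.

-21.8°C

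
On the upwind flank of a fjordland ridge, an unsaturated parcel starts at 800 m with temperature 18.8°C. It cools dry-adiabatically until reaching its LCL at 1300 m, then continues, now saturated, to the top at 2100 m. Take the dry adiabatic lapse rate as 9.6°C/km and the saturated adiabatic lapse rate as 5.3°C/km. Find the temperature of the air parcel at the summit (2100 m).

9.76°C

800–1300 m, dry: Δz = 0.5 km ⇒ ΔT = -4.8°C; T = 14°C
1300–2100 m, saturated: Δz = 0.8 km ⇒ ΔT = -4.24°C; T = 9.76°C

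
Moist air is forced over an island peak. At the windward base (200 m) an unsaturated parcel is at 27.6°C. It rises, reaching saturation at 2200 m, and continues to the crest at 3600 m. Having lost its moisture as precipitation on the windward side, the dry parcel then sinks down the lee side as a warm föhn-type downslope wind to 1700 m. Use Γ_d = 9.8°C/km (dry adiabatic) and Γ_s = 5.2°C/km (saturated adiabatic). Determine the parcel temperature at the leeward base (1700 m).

19.34°C

200 → 2200 m (dry, 9.8°C/km): ΔT = -9.8 × 2 = -19.6°C → T = 8°C
2200 → 3600 m (saturated, 5.2°C/km): ΔT = -5.2 × 1.4 = -7.28°C → T = 0.72°C
3600 → 1700 m (dry descent, 9.8°C/km): ΔT = +9.8 × 1.9 = +18.62°C → T = 19.34°C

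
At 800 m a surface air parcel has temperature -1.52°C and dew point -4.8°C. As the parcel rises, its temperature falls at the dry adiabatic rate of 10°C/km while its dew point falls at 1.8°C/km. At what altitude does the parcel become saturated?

1200 m

T and T_d converge at 10 − 1.8 = 8.2°C per km
Height above start = (-1.52 − (-4.8)) / 8.2 = 0.4 km
LCL altitude = 800 m + 400 m = 1200 m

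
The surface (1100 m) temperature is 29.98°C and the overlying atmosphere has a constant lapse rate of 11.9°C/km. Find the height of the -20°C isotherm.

5300 m

Height above start = (29.98 − (-20)) / 11.9 = 4.2 km
Altitude = 1100 m + 4200 m = 5300 m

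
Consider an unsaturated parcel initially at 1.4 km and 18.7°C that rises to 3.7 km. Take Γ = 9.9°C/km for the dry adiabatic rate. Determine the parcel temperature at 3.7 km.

-4.07°C

From 1400 m to 3700 m (dry adiabatic): cools by 9.9 × 2.3 = 22.77°C, giving -4.07°C.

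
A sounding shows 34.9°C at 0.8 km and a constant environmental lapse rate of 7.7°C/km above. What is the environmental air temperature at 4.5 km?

6.41°C

From 800 m to 4500 m (environmental): cools by 7.7 × 3.7 = 28.49°C, giving 6.41°C.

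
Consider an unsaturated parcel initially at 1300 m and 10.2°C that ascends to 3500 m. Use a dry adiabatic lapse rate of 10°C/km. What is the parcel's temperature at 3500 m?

Dry adiabatic to 3500 m: -10 × 2.2 km = -22°C, so T = -11.8°C.

-11.8°C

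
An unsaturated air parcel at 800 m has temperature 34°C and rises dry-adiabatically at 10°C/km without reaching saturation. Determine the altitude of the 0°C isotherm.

Height above start = (34 − 0) / 10 = 3.4 km
Altitude = 800 m + 3400 m = 4200 m

4200 m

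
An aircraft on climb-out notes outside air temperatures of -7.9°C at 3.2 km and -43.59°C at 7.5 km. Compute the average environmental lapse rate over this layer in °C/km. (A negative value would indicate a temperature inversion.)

Γ = −ΔT/Δz = (-7.9 − (-43.59)) / (7500 − 3200) m
  = 35.69°C / 4.3 km = 8.3°C/km

8.3°C/km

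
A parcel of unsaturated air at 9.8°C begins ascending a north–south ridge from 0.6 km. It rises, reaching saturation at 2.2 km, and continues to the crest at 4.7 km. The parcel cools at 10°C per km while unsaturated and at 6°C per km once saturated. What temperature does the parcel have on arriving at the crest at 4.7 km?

-21.2°C

Dry to 2200 m: -10 × 1.6 km = -16°C, so T = -6.2°C.
Saturated to 4700 m: -6 × 2.5 km = -15°C, so T = -21.2°C.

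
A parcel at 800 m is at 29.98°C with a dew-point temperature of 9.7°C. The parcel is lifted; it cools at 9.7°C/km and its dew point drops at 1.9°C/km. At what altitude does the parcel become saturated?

T and T_d converge at 9.7 − 1.9 = 7.8°C per km
Height above start = (29.98 − 9.7) / 7.8 = 2.6 km
LCL altitude = 800 m + 2600 m = 3400 m

3400 m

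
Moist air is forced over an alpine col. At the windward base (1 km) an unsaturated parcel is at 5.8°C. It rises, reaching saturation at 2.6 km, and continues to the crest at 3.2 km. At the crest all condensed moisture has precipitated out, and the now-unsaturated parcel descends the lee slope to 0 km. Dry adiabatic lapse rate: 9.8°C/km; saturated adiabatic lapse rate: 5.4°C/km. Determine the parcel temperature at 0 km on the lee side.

1000–2600 m, dry: Δz = 1.6 km ⇒ ΔT = -15.68°C; T = -9.88°C
2600–3200 m, saturated: Δz = 0.6 km ⇒ ΔT = -3.24°C; T = -13.12°C
3200–0 m, dry descent: Δz = 3.2 km ⇒ ΔT = +31.36°C; T = 18.24°C

18.24°C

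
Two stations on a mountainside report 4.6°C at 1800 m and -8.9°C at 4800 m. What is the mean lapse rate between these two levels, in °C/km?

Γ = −ΔT/Δz = (4.6 − (-8.9)) / (4800 − 1800) m
  = 13.5°C / 3 km = 4.5°C/km

4.5°C/km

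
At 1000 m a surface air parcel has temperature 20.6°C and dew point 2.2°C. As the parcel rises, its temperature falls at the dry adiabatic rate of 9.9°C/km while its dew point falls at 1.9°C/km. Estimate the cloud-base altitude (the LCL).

T and T_d converge at 9.9 − 1.9 = 8°C per km
Height above start = (20.6 − 2.2) / 8 = 2.3 km
LCL altitude = 1000 m + 2300 m = 3300 m

3300 m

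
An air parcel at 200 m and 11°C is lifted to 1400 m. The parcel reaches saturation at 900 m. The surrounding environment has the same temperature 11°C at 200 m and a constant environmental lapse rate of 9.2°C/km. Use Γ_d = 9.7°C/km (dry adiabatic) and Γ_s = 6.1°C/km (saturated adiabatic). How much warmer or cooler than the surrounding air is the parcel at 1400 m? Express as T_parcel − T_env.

+1.2°C (parcel warmer than environment)

Parcel:
  200 → 900 m (dry, 9.7°C/km): ΔT = -9.7 × 0.7 = -6.79°C → T = 4.21°C
  900 → 1400 m (saturated, 6.1°C/km): ΔT = -6.1 × 0.5 = -3.05°C → T = 1.16°C
Environment:
  200 → 1400 m (environment, 9.2°C/km): ΔT = -9.2 × 1.2 = -11.04°C → T = -0.04°C
T_parcel − T_env = 1.16 − (-0.04) = +1.2°C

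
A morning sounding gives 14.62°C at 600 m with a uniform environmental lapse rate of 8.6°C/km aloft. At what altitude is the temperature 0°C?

2300 m

Height above start = (14.62 − 0) / 8.6 = 1.7 km
Altitude = 600 m + 1700 m = 2300 m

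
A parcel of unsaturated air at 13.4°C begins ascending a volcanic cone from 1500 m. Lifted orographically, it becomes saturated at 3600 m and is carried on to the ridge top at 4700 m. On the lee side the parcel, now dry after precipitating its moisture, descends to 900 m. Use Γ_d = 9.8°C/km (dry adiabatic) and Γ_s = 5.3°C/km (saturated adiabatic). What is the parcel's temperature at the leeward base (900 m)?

1500–3600 m, dry: Δz = 2.1 km ⇒ ΔT = -20.58°C; T = -7.18°C
3600–4700 m, saturated: Δz = 1.1 km ⇒ ΔT = -5.83°C; T = -13.01°C
4700–900 m, dry descent: Δz = 3.8 km ⇒ ΔT = +37.24°C; T = 24.23°C

24.23°C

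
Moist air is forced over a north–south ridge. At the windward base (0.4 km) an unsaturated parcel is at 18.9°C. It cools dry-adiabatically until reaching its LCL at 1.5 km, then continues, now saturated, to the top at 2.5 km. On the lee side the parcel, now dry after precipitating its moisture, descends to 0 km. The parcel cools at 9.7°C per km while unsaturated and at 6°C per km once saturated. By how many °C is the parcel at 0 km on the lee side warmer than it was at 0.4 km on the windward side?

+7.58°C

400 → 1500 m (dry, 9.7°C/km): ΔT = -9.7 × 1.1 = -10.67°C → T = 8.23°C
1500 → 2500 m (saturated, 6°C/km): ΔT = -6 × 1 = -6°C → T = 2.23°C
2500 → 0 m (dry descent, 9.7°C/km): ΔT = +9.7 × 2.5 = +24.25°C → T = 26.48°C
Net change vs windward start: 26.48 − 18.9 = +7.58°C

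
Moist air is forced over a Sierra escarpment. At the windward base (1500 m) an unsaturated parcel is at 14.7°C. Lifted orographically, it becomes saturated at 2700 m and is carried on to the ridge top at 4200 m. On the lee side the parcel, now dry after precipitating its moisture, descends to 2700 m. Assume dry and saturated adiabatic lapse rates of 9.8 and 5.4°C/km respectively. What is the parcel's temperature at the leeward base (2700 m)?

9.54°C

1500–2700 m, dry: Δz = 1.2 km ⇒ ΔT = -11.76°C; T = 2.94°C
2700–4200 m, saturated: Δz = 1.5 km ⇒ ΔT = -8.1°C; T = -5.16°C
4200–2700 m, dry descent: Δz = 1.5 km ⇒ ΔT = +14.7°C; T = 9.54°C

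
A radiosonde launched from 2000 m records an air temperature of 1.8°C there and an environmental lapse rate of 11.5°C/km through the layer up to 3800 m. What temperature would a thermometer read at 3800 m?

-18.9°C

2000–3800 m, environmental: Δz = 1.8 km ⇒ ΔT = -20.7°C; T = -18.9°C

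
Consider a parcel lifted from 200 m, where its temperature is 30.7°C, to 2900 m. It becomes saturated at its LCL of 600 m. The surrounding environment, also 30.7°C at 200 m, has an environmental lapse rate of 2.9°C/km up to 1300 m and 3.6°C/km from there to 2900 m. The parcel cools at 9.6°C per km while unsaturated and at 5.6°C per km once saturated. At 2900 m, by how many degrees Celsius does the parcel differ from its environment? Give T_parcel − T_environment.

-7.77°C (parcel cooler than environment)

Parcel:
  From 200 m to 600 m (dry): cools by 9.6 × 0.4 = 3.84°C, giving 26.86°C.
  From 600 m to 2900 m (saturated): cools by 5.6 × 2.3 = 12.88°C, giving 13.98°C.
Environment:
  From 200 m to 1300 m (environment, lower layer): cools by 2.9 × 1.1 = 3.19°C, giving 27.51°C.
  From 1300 m to 2900 m (environment, upper layer): cools by 3.6 × 1.6 = 5.76°C, giving 21.75°C.
T_parcel − T_env = 13.98 − 21.75 = -7.77°C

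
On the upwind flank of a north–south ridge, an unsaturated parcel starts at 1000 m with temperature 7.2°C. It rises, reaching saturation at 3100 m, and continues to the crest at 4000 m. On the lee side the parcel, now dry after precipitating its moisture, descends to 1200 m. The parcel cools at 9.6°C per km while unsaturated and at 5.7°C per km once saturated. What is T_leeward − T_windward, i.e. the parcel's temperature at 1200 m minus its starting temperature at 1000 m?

From 1000 m to 3100 m (dry): cools by 9.6 × 2.1 = 20.16°C, giving -12.96°C.
From 3100 m to 4000 m (saturated): cools by 5.7 × 0.9 = 5.13°C, giving -18.09°C.
From 4000 m to 1200 m (dry descent): warms by 9.6 × 2.8 = 26.88°C, giving 8.79°C.
Net change vs windward start: 8.79 − 7.2 = +1.59°C

+1.59°C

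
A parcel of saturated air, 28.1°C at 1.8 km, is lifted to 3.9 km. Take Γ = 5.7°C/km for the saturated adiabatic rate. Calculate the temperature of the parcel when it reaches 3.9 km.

16.13°C

Saturated adiabatic to 3900 m: -5.7 × 2.1 km = -11.97°C, so T = 16.13°C.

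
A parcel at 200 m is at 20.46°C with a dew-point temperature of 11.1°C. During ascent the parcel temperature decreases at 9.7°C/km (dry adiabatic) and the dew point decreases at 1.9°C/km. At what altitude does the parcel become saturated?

1400 m

T and T_d converge at 9.7 − 1.9 = 7.8°C per km
Height above start = (20.46 − 11.1) / 7.8 = 1.2 km
LCL altitude = 200 m + 1200 m = 1400 m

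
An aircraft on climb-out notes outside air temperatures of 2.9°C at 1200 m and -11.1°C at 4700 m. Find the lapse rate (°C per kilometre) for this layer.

4°C/km

Γ = −ΔT/Δz = (2.9 − (-11.1)) / (4700 − 1200) m
  = 14°C / 3.5 km = 4°C/km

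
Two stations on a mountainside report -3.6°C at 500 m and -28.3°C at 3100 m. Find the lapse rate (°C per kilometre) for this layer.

Γ = −ΔT/Δz = (-3.6 − (-28.3)) / (3100 − 500) m
  = 24.7°C / 2.6 km = 9.5°C/km

9.5°C/km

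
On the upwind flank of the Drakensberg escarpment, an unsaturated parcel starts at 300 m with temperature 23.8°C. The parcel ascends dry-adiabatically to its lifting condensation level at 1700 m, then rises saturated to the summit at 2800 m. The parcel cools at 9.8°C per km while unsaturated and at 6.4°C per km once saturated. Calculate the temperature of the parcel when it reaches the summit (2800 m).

3.04°C

Dry to 1700 m: -9.8 × 1.4 km = -13.72°C, so T = 10.08°C.
Saturated to 2800 m: -6.4 × 1.1 km = -7.04°C, so T = 3.04°C.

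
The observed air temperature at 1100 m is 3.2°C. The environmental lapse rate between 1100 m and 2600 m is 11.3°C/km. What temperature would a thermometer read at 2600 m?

1100 → 2600 m (environmental, 11.3°C/km): ΔT = -11.3 × 1.5 = -16.95°C → T = -13.75°C

-13.75°C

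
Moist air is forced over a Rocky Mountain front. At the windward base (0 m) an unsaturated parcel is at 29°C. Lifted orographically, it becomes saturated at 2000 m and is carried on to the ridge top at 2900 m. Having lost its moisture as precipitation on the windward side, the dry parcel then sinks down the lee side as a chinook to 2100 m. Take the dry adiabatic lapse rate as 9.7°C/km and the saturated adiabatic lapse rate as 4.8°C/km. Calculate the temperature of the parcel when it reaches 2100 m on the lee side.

Dry to 2000 m: -9.7 × 2 km = -19.4°C, so T = 9.6°C.
Saturated to 2900 m: -4.8 × 0.9 km = -4.32°C, so T = 5.28°C.
Dry descent to 2100 m: +9.7 × 0.8 km = +7.76°C, so T = 13.04°C.

13.04°C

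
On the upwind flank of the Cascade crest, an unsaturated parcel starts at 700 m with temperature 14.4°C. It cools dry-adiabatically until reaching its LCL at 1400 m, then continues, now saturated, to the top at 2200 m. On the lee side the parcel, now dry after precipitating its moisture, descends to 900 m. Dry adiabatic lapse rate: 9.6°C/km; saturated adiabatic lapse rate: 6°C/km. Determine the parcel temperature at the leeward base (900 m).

From 700 m to 1400 m (dry): cools by 9.6 × 0.7 = 6.72°C, giving 7.68°C.
From 1400 m to 2200 m (saturated): cools by 6 × 0.8 = 4.8°C, giving 2.88°C.
From 2200 m to 900 m (dry descent): warms by 9.6 × 1.3 = 12.48°C, giving 15.36°C.

15.36°C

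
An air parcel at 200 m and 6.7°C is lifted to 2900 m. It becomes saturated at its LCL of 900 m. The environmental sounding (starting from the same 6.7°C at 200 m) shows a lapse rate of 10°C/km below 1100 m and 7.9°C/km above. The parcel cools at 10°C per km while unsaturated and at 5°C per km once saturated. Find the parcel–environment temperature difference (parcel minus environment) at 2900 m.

+6.22°C (parcel warmer than environment)

Parcel:
  200–900 m, dry: Δz = 0.7 km ⇒ ΔT = -7°C; T = -0.3°C
  900–2900 m, saturated: Δz = 2 km ⇒ ΔT = -10°C; T = -10.3°C
Environment:
  200–1100 m, environment, lower layer: Δz = 0.9 km ⇒ ΔT = -9°C; T = -2.3°C
  1100–2900 m, environment, upper layer: Δz = 1.8 km ⇒ ΔT = -14.22°C; T = -16.52°C
T_parcel − T_env = -10.3 − (-16.52) = +6.22°C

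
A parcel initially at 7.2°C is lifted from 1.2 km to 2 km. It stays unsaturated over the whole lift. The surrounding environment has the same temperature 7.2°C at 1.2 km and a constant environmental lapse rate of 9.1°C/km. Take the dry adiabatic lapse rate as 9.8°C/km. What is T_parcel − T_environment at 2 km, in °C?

-0.56°C (parcel cooler than environment)

Parcel:
  From 1200 m to 2000 m (dry): cools by 9.8 × 0.8 = 7.84°C, giving -0.64°C.
Environment:
  From 1200 m to 2000 m (environment): cools by 9.1 × 0.8 = 7.28°C, giving -0.08°C.
T_parcel − T_env = -0.64 − (-0.08) = -0.56°C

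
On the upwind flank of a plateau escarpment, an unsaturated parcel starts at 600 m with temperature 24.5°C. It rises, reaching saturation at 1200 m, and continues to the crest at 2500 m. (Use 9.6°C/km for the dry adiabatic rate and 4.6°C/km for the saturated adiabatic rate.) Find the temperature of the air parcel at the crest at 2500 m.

Dry to 1200 m: -9.6 × 0.6 km = -5.76°C, so T = 18.74°C.
Saturated to 2500 m: -4.6 × 1.3 km = -5.98°C, so T = 12.76°C.

12.76°C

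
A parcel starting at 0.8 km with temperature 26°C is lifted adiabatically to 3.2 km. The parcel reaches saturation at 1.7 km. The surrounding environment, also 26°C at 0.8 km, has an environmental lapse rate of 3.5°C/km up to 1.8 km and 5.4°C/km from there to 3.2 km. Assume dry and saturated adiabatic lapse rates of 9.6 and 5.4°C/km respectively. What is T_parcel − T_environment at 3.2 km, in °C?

Parcel:
  Dry to 1700 m: -9.6 × 0.9 km = -8.64°C, so T = 17.36°C.
  Saturated to 3200 m: -5.4 × 1.5 km = -8.1°C, so T = 9.26°C.
Environment:
  Environment, lower layer to 1800 m: -3.5 × 1 km = -3.5°C, so T = 22.5°C.
  Environment, upper layer to 3200 m: -5.4 × 1.4 km = -7.56°C, so T = 14.94°C.
T_parcel − T_env = 9.26 − 14.94 = -5.68°C

-5.68°C (parcel cooler than environment)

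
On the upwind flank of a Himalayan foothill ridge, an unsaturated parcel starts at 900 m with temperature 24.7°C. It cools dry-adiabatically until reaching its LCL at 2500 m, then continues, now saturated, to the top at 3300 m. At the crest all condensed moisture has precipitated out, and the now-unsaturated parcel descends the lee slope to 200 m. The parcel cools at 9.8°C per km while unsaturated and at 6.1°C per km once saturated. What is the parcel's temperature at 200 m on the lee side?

34.52°C

900–2500 m, dry: Δz = 1.6 km ⇒ ΔT = -15.68°C; T = 9.02°C
2500–3300 m, saturated: Δz = 0.8 km ⇒ ΔT = -4.88°C; T = 4.14°C
3300–200 m, dry descent: Δz = 3.1 km ⇒ ΔT = +30.38°C; T = 34.52°C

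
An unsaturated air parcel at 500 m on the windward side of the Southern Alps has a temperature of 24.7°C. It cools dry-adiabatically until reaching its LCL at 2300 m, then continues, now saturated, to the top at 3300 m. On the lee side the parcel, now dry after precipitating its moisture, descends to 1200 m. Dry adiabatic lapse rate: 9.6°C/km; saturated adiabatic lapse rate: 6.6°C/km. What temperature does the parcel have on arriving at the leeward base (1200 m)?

20.98°C

From 500 m to 2300 m (dry): cools by 9.6 × 1.8 = 17.28°C, giving 7.42°C.
From 2300 m to 3300 m (saturated): cools by 6.6 × 1 = 6.6°C, giving 0.82°C.
From 3300 m to 1200 m (dry descent): warms by 9.6 × 2.1 = 20.16°C, giving 20.98°C.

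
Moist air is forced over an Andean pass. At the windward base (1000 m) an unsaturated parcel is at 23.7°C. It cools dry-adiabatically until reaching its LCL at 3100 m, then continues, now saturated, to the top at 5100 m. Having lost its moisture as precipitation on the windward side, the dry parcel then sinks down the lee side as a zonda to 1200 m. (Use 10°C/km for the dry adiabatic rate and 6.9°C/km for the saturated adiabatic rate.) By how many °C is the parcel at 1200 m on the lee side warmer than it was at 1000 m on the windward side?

1000–3100 m, dry: Δz = 2.1 km ⇒ ΔT = -21°C; T = 2.7°C
3100–5100 m, saturated: Δz = 2 km ⇒ ΔT = -13.8°C; T = -11.1°C
5100–1200 m, dry descent: Δz = 3.9 km ⇒ ΔT = +39°C; T = 27.9°C
Net change vs windward start: 27.9 − 23.7 = +4.2°C

+4.2°C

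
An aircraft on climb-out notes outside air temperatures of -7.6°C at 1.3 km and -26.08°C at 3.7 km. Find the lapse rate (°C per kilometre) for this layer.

Γ = −ΔT/Δz = (-7.6 − (-26.08)) / (3700 − 1300) m
  = 18.48°C / 2.4 km = 7.7°C/km

7.7°C/km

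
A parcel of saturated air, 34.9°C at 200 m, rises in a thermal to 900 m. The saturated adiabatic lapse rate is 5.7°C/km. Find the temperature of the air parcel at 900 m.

200 → 900 m (saturated adiabatic, 5.7°C/km): ΔT = -5.7 × 0.7 = -3.99°C → T = 30.91°C

30.91°C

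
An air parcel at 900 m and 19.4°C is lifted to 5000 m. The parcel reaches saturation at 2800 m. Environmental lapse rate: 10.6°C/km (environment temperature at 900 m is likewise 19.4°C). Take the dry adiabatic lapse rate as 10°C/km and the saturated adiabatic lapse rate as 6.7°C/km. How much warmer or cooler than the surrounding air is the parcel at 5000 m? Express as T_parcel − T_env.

Parcel:
  900–2800 m, dry: Δz = 1.9 km ⇒ ΔT = -19°C; T = 0.4°C
  2800–5000 m, saturated: Δz = 2.2 km ⇒ ΔT = -14.74°C; T = -14.34°C
Environment:
  900–5000 m, environment: Δz = 4.1 km ⇒ ΔT = -43.46°C; T = -24.06°C
T_parcel − T_env = -14.34 − (-24.06) = +9.72°C

+9.72°C (parcel warmer than environment)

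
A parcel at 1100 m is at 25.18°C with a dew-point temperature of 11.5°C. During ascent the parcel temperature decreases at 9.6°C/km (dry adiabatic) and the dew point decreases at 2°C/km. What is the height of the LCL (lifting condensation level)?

T and T_d converge at 9.6 − 2 = 7.6°C per km
Height above start = (25.18 − 11.5) / 7.6 = 1.8 km
LCL altitude = 1100 m + 1800 m = 2900 m

2900 m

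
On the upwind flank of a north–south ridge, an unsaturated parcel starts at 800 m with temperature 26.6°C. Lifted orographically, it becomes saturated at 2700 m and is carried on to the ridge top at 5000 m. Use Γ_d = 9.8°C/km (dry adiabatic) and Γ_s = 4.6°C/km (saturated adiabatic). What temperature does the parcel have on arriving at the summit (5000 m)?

-2.6°C

800 → 2700 m (dry, 9.8°C/km): ΔT = -9.8 × 1.9 = -18.62°C → T = 7.98°C
2700 → 5000 m (saturated, 4.6°C/km): ΔT = -4.6 × 2.3 = -10.58°C → T = -2.6°C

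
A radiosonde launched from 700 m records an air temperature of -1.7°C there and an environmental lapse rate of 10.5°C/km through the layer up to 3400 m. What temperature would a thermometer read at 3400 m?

From 700 m to 3400 m (environmental): cools by 10.5 × 2.7 = 28.35°C, giving -30.05°C.

-30.05°C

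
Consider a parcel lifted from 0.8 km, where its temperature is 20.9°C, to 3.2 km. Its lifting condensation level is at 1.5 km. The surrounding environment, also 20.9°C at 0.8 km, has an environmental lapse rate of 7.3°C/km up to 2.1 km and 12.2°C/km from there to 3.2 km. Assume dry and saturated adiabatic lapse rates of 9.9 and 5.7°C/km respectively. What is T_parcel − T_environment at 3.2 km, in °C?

+6.29°C (parcel warmer than environment)

Parcel:
  800–1500 m, dry: Δz = 0.7 km ⇒ ΔT = -6.93°C; T = 13.97°C
  1500–3200 m, saturated: Δz = 1.7 km ⇒ ΔT = -9.69°C; T = 4.28°C
Environment:
  800–2100 m, environment, lower layer: Δz = 1.3 km ⇒ ΔT = -9.49°C; T = 11.41°C
  2100–3200 m, environment, upper layer: Δz = 1.1 km ⇒ ΔT = -13.42°C; T = -2.01°C
T_parcel − T_env = 4.28 − (-2.01) = +6.29°C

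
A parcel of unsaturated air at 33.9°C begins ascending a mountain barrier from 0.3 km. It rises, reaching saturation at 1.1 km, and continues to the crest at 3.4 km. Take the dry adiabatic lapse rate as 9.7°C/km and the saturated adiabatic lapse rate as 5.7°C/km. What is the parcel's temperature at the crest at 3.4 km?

300–1100 m, dry: Δz = 0.8 km ⇒ ΔT = -7.76°C; T = 26.14°C
1100–3400 m, saturated: Δz = 2.3 km ⇒ ΔT = -13.11°C; T = 13.03°C

13.03°C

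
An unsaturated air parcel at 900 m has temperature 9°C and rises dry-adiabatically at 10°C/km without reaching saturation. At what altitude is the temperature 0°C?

Height above start = (9 − 0) / 10 = 0.9 km
Altitude = 900 m + 900 m = 1800 m

1800 m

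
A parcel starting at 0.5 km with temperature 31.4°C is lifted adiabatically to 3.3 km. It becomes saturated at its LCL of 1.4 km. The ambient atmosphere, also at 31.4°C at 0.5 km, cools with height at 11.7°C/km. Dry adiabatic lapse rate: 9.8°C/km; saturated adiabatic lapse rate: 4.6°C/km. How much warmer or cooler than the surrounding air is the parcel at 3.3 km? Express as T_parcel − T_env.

Parcel:
  Dry to 1400 m: -9.8 × 0.9 km = -8.82°C, so T = 22.58°C.
  Saturated to 3300 m: -4.6 × 1.9 km = -8.74°C, so T = 13.84°C.
Environment:
  Environment to 3300 m: -11.7 × 2.8 km = -32.76°C, so T = -1.36°C.
T_parcel − T_env = 13.84 − (-1.36) = +15.2°C

+15.2°C (parcel warmer than environment)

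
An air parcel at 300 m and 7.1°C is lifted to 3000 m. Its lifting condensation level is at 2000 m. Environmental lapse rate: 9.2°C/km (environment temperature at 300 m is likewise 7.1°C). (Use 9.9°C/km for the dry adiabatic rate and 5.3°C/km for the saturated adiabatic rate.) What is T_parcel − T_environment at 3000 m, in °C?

+2.71°C (parcel warmer than environment)

Parcel:
  300 → 2000 m (dry, 9.9°C/km): ΔT = -9.9 × 1.7 = -16.83°C → T = -9.73°C
  2000 → 3000 m (saturated, 5.3°C/km): ΔT = -5.3 × 1 = -5.3°C → T = -15.03°C
Environment:
  300 → 3000 m (environment, 9.2°C/km): ΔT = -9.2 × 2.7 = -24.84°C → T = -17.74°C
T_parcel − T_env = -15.03 − (-17.74) = +2.71°C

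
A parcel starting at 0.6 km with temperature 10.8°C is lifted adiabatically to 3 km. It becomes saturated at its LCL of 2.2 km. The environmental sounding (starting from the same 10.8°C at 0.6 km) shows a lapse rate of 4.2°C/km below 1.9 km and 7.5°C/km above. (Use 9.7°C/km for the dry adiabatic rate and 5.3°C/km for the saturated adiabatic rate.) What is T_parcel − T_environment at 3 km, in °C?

-6.05°C (parcel cooler than environment)

Parcel:
  600–2200 m, dry: Δz = 1.6 km ⇒ ΔT = -15.52°C; T = -4.72°C
  2200–3000 m, saturated: Δz = 0.8 km ⇒ ΔT = -4.24°C; T = -8.96°C
Environment:
  600–1900 m, environment, lower layer: Δz = 1.3 km ⇒ ΔT = -5.46°C; T = 5.34°C
  1900–3000 m, environment, upper layer: Δz = 1.1 km ⇒ ΔT = -8.25°C; T = -2.91°C
T_parcel − T_env = -8.96 − (-2.91) = -6.05°C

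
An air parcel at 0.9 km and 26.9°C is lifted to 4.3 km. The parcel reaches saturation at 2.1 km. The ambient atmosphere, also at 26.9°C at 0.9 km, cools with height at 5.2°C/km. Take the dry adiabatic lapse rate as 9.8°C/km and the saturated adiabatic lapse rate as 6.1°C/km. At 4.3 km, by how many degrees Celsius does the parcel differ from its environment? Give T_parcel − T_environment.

-7.5°C (parcel cooler than environment)

Parcel:
  From 900 m to 2100 m (dry): cools by 9.8 × 1.2 = 11.76°C, giving 15.14°C.
  From 2100 m to 4300 m (saturated): cools by 6.1 × 2.2 = 13.42°C, giving 1.72°C.
Environment:
  From 900 m to 4300 m (environment): cools by 5.2 × 3.4 = 17.68°C, giving 9.22°C.
T_parcel − T_env = 1.72 − 9.22 = -7.5°C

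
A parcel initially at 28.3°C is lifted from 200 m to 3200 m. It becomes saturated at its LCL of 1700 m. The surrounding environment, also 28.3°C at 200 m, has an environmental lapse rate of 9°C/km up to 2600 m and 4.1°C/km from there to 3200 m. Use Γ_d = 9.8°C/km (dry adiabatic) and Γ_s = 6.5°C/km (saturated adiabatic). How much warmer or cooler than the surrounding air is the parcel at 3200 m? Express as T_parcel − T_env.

-0.39°C (parcel cooler than environment)

Parcel:
  From 200 m to 1700 m (dry): cools by 9.8 × 1.5 = 14.7°C, giving 13.6°C.
  From 1700 m to 3200 m (saturated): cools by 6.5 × 1.5 = 9.75°C, giving 3.85°C.
Environment:
  From 200 m to 2600 m (environment, lower layer): cools by 9 × 2.4 = 21.6°C, giving 6.7°C.
  From 2600 m to 3200 m (environment, upper layer): cools by 4.1 × 0.6 = 2.46°C, giving 4.24°C.
T_parcel − T_env = 3.85 − 4.24 = -0.39°C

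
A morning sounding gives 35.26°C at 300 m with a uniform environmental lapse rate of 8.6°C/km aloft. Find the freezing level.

4400 m

Height above start = (35.26 − 0) / 8.6 = 4.1 km
Altitude = 300 m + 4100 m = 4400 m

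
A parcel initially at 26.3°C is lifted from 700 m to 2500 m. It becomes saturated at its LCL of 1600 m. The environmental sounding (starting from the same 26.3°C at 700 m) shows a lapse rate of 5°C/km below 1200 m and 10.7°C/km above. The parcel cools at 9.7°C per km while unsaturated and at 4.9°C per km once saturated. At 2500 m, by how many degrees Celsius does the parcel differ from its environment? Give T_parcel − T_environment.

Parcel:
  Dry to 1600 m: -9.7 × 0.9 km = -8.73°C, so T = 17.57°C.
  Saturated to 2500 m: -4.9 × 0.9 km = -4.41°C, so T = 13.16°C.
Environment:
  Environment, lower layer to 1200 m: -5 × 0.5 km = -2.5°C, so T = 23.8°C.
  Environment, upper layer to 2500 m: -10.7 × 1.3 km = -13.91°C, so T = 9.89°C.
T_parcel − T_env = 13.16 − 9.89 = +3.27°C

+3.27°C (parcel warmer than environment)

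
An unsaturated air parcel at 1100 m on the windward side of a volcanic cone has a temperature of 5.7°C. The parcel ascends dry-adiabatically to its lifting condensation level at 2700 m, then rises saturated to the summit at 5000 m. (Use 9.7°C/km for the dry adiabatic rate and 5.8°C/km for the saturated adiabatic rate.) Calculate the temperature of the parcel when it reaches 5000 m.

-23.16°C

Dry to 2700 m: -9.7 × 1.6 km = -15.52°C, so T = -9.82°C.
Saturated to 5000 m: -5.8 × 2.3 km = -13.34°C, so T = -23.16°C.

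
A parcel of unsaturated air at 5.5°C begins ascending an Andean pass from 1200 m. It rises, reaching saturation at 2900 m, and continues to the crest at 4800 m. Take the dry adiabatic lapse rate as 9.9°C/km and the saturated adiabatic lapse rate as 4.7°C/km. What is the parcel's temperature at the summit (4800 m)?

Dry to 2900 m: -9.9 × 1.7 km = -16.83°C, so T = -11.33°C.
Saturated to 4800 m: -4.7 × 1.9 km = -8.93°C, so T = -20.26°C.

-20.26°C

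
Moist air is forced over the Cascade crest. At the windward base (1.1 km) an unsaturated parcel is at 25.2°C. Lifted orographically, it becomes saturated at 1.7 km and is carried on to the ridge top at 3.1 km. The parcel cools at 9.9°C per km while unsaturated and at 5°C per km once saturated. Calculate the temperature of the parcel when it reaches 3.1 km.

Dry to 1700 m: -9.9 × 0.6 km = -5.94°C, so T = 19.26°C.
Saturated to 3100 m: -5 × 1.4 km = -7°C, so T = 12.26°C.

12.26°C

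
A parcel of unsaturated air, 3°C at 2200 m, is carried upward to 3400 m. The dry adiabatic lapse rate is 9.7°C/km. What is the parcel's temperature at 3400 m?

-8.64°C

From 2200 m to 3400 m (dry adiabatic): cools by 9.7 × 1.2 = 11.64°C, giving -8.64°C.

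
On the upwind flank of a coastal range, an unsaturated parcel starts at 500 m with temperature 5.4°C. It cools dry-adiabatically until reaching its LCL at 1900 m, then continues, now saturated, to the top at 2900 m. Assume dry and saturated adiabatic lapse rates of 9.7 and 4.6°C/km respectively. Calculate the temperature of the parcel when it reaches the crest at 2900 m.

From 500 m to 1900 m (dry): cools by 9.7 × 1.4 = 13.58°C, giving -8.18°C.
From 1900 m to 2900 m (saturated): cools by 4.6 × 1 = 4.6°C, giving -12.78°C.

-12.78°C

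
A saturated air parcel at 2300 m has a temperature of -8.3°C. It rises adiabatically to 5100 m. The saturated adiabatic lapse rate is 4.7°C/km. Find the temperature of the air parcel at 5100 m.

-21.46°C

2300–5100 m, saturated adiabatic: Δz = 2.8 km ⇒ ΔT = -13.16°C; T = -21.46°C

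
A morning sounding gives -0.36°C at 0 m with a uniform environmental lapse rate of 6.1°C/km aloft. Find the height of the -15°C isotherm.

Height above start = (-0.36 − (-15)) / 6.1 = 2.4 km
Altitude = 0 m + 2400 m = 2400 m

2400 m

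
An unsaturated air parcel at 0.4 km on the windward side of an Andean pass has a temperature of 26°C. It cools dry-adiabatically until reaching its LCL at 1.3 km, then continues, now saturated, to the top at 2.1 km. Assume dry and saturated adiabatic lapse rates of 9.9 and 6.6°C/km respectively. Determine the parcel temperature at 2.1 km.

11.81°C

From 400 m to 1300 m (dry): cools by 9.9 × 0.9 = 8.91°C, giving 17.09°C.
From 1300 m to 2100 m (saturated): cools by 6.6 × 0.8 = 5.28°C, giving 11.81°C.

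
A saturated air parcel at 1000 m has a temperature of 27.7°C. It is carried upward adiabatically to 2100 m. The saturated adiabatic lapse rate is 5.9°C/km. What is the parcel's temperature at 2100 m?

21.21°C

1000 → 2100 m (saturated adiabatic, 5.9°C/km): ΔT = -5.9 × 1.1 = -6.49°C → T = 21.21°C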